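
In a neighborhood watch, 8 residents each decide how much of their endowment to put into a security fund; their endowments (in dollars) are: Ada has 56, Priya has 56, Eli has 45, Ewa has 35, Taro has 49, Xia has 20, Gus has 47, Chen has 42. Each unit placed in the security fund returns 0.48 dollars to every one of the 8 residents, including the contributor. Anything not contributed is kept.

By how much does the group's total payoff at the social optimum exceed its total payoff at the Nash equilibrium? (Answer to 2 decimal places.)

The private return per contributed unit is 0.48 < 1 for everyone, so the Nash equilibrium is zero contribution and the group total is Σ E_j = 56 + 56 + 45 + 35 + 49 + 20 + 47 + 42 = 350.
Each contributed unit returns 3.840 to the group, so the social optimum is full contribution by everyone: group total = 3.840 × 350 = 1344.00.
Efficiency loss = (3.840 − 1) × 350 = 994.00.

994.00 dollars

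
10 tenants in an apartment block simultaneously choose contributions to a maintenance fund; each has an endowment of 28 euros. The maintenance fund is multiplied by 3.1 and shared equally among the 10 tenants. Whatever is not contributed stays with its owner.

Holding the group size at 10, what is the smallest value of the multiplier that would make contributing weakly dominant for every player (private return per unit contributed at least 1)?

10

A contributed unit returns (multiplier)/10 to its contributor.
This reaches 1 exactly when the multiplier is 10.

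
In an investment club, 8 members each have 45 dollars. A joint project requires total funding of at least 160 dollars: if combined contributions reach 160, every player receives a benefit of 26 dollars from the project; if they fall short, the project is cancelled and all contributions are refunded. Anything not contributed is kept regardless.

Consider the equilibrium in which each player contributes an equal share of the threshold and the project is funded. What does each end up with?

Equal share of the threshold: 160/8 = 20.
At this profile no one gains by cutting their contribution: any cut drops the total below 160, the project is cancelled, contributions are refunded, and the deviator ends with 45, which is less than 45 − 20 + 26 = 51. Contributing more than 20 just wastes the excess. So contributing exactly 20 is a best response.
Each player's payoff: 45 − 20 + 26 = 51.

51 dollars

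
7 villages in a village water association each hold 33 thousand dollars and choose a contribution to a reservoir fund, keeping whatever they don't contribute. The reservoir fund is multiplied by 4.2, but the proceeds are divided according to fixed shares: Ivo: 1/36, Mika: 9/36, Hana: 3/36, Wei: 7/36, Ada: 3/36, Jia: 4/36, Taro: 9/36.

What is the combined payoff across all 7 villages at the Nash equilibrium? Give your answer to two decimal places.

For player j, contributing a unit is worthwhile iff 4.2 × (j's share) ≥ 1, i.e. iff j's share is at least 0.2381.
Mika and Taro clear that bar, contributing 33 each; the remaining 5 contribute 0. Total contributed: 66.
The reservoir fund pays out 4.2 × 66 = 277.20 in total (split across the unequal shares, but the aggregate is all that matters for the group sum).
The 5 free-riders keep 33 each, adding 165. Group total = 165 + 277.20 = 442.20.

442.20 thousand dollars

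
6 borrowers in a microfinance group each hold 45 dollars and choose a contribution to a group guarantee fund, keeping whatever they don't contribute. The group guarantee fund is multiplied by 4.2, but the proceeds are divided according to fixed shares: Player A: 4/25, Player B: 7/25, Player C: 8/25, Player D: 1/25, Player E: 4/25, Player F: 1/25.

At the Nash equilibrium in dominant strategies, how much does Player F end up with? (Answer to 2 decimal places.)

A player with share s gets back 4.2·s per unit contributed, so full contribution is dominant for anyone with s > 1/4.2 = 0.2381 and zero contribution is dominant for anyone below.
The shares above 0.2381 belong to Player B and Player C, contributing 45 each; the remaining 4 contribute 0. Total contributed: 90.
Player F keeps 45 and receives 4.2 × 90 × 1/25 = 15.12 from the group guarantee fund, for a payoff of 60.12.

60.12 dollars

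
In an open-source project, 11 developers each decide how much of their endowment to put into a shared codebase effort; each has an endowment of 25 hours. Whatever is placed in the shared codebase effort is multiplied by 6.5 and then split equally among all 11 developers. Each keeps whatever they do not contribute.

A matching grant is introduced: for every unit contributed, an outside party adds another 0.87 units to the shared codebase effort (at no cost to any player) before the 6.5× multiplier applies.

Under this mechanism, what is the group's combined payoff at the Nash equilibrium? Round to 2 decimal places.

Under the mechanism each unit contributed yields 6.5 × 1.87 / 11 = 1.1050 back to its contributor per unit of net cost, which exceeds 1, making full contribution the dominant choice for everyone.
At the Nash equilibrium everyone contributes 25. Group total payoff = 6.5 × 1.87 × 275 = 3342.63.

3342.63 hours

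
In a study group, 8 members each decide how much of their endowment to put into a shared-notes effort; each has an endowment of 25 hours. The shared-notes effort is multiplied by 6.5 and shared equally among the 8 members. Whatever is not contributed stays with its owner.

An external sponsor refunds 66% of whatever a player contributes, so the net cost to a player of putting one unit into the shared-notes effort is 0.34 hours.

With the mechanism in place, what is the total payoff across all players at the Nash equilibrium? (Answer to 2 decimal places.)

Under the mechanism each unit contributed yields (6.5/8) / 0.34 = 2.3897 back to its contributor per unit of net cost, which exceeds 1, making full contribution the dominant choice for everyone.
At the Nash equilibrium everyone contributes 25. Group total payoff = 8 × (25 × 0.66 + 6.5 × 25) = 1432.00.

1432.00 hours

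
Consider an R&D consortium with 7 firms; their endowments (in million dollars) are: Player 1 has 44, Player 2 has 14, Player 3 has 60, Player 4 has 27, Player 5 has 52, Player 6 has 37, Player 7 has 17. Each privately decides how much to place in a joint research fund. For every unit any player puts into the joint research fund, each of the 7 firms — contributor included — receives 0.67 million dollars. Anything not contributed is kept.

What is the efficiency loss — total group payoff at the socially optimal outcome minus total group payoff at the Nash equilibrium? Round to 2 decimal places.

926.19 million dollars

The private return per contributed unit is 0.67 < 1 for everyone, so the Nash equilibrium is zero contribution and the group total is Σ E_j = 44 + 14 + 60 + 27 + 52 + 37 + 17 = 251.
Each contributed unit returns 4.690 to the group, so the social optimum is full contribution by everyone: group total = 4.690 × 251 = 1177.19.
Efficiency loss = (4.690 − 1) × 251 = 926.19.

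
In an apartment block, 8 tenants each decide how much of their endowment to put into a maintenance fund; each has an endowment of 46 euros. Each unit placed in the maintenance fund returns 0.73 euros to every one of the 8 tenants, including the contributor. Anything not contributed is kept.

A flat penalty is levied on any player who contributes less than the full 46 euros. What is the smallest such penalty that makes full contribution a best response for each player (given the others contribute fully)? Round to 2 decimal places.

Given the others contribute fully, the best deviation is to contribute 0 (any partial contribution still incurs the fine and gives up units whose private return 0.73 is below 1).
Deviating from 46 to 0 saves 46 euros but forfeits the deviator's share of the drop in the maintenance fund: 0.73 × 46 = 33.58.
So the deviation gain is 46 − 33.58 = 12.42, and the fine must be at least 12.42 euros to wipe it out.

12.42 euros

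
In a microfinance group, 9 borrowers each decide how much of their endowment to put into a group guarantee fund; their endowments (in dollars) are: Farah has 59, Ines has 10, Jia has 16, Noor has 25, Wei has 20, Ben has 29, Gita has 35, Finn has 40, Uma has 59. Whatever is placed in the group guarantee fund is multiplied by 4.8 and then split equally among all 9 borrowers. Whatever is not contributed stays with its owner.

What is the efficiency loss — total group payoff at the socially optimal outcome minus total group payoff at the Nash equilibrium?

1113.40 dollars

The private return per contributed unit is 4.8/9 = 0.5333 < 1 for every player regardless of endowment, so the Nash equilibrium is zero contribution and the group total is Σ E_j = 59 + 10 + 16 + 25 + 20 + 29 + 35 + 40 + 59 = 293.
Each contributed unit returns 4.800 to the group, so the social optimum is full contribution by everyone: group total = 4.800 × 293 = 1406.40.
Efficiency loss = (4.800 − 1) × 293 = 1113.40.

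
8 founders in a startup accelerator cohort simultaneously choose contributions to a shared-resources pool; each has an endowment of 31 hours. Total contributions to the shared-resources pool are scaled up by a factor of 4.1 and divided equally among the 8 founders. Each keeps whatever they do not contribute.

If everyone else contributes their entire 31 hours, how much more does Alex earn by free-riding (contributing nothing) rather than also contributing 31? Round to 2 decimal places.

Switching from a contribution of 31 to 0 lets Alex keep an extra 31 hours, but lowers the shared-resources pool by 31, which costs Alex their own share of that drop: 4.1/8 × 31 = 15.89.
Net gain = 31 − 15.89 = 15.11. The private return per contributed unit (0.5125) is below 1, so free-riding is indeed the best response regardless of what the others do.

15.11 hours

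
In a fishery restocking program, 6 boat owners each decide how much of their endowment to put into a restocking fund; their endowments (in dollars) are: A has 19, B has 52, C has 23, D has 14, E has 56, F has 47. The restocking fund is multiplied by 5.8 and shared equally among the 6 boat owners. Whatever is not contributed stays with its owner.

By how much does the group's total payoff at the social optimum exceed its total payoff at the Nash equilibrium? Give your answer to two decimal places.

1012.80 dollars

The private return per contributed unit is 5.8/6 = 0.9667 < 1 for every player regardless of endowment, so the Nash equilibrium is zero contribution and the group total is Σ E_j = 19 + 52 + 23 + 14 + 56 + 47 = 211.
Each contributed unit returns 5.800 to the group, so the social optimum is full contribution by everyone: group total = 5.800 × 211 = 1223.80.
Efficiency loss = (5.800 − 1) × 211 = 1012.80.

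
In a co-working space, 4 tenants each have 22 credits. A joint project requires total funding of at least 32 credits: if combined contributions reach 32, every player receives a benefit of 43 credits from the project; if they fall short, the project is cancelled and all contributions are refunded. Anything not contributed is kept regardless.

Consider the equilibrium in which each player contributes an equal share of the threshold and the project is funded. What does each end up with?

57 credits

Equal share of the threshold: 32/4 = 8.
At this profile no one gains by cutting their contribution: any cut drops the total below 32, the project is cancelled, contributions are refunded, and the deviator ends with 22, which is less than 22 − 8 + 43 = 57. Contributing more than 8 just wastes the excess. So contributing exactly 8 is a best response.
Each player's payoff: 22 − 8 + 43 = 57.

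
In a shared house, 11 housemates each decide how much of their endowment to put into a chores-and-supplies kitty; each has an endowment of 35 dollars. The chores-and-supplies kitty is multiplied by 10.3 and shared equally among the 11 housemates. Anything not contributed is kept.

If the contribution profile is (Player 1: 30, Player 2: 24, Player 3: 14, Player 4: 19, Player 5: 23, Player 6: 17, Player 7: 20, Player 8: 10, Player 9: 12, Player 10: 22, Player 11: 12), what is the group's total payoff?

2272.90 dollars

Total contributed: 30 + 24 + 14 + 19 + 23 + 17 + 20 + 10 + 12 + 22 + 12 = 203; total kept: 11 × 35 − 203 = 182.
The chores-and-supplies kitty pays out 10.3 × 203 = 2090.90 in aggregate.
Group total = 182 + 2090.90 = 2272.90.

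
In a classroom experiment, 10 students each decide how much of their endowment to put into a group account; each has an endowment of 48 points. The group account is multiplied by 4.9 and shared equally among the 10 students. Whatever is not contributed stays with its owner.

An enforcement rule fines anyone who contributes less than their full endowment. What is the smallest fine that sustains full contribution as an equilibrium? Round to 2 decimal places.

Given the others contribute fully, the best deviation is to contribute 0 (any partial contribution still incurs the fine and gives up units whose private return 0.4900 is below 1).
Deviating from 48 to 0 saves 48 points but forfeits the deviator's share of the drop in the group account: 4.9/10 × 48 = 23.52.
So the deviation gain is 48 − 23.52 = 24.48, and the fine must be at least 24.48 points to wipe it out.

24.48 points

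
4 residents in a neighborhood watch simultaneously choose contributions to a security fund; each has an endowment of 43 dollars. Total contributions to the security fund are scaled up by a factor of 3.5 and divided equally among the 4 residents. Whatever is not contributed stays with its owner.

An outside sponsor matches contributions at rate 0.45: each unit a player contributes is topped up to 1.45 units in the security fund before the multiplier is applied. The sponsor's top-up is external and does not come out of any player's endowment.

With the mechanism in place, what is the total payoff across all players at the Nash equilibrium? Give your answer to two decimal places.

872.90 dollars

The effective private return per unit is now 3.5 × 1.45 / 4 = 1.2688 > 1, so every player's dominant strategy flips to full contribution.
At the Nash equilibrium everyone contributes 43. Group total payoff = 3.5 × 1.45 × 172 = 872.90.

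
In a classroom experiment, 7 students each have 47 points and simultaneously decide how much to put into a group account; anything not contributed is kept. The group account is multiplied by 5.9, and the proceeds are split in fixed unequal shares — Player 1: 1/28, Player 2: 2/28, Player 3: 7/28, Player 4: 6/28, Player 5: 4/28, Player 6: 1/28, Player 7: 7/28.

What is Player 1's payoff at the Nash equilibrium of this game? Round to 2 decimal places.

76.71 points

Player j's private return per contributed unit is 5.9 × (j's share). Contributing is weakly dominant for j when that share is at least 1/5.9 = 0.1695, and contributing 0 is dominant otherwise.
The shares above 0.1695 belong to Player 3, Player 4 and Player 7, contributing 47 each; the remaining 4 contribute 0. Total contributed: 141.
Player 1 keeps 47 and receives 5.9 × 141 × 1/28 = 29.71 from the group account, for a payoff of 76.71.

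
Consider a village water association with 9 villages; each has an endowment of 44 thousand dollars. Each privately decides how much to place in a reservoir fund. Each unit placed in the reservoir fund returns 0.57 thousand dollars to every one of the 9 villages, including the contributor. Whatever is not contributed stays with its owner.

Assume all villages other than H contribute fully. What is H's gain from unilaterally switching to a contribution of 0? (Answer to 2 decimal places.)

Switching from a contribution of 44 to 0 lets H keep an extra 44 thousand dollars, but lowers the reservoir fund by 44, which costs H their own share of that drop: 0.57 × 44 = 25.08.
Net gain = 44 − 25.08 = 18.92. The private return per contributed unit (0.57) is below 1, so free-riding is indeed the best response regardless of what the others do.

18.92 thousand dollars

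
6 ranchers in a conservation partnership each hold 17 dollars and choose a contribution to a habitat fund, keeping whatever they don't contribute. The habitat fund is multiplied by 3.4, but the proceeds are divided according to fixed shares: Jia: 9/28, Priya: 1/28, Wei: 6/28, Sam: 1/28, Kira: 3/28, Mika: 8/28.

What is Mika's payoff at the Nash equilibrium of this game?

33.51 dollars

For player j, contributing a unit is worthwhile iff 3.4 × (j's share) ≥ 1, i.e. iff j's share is at least 0.2941.
The only share above 0.2941 is Jia's 9/28, contributing 17; the remaining 5 contribute 0. Total contributed: 17.
Mika keeps 17 and receives 3.4 × 17 × 8/28 = 16.51 from the habitat fund, for a payoff of 33.51.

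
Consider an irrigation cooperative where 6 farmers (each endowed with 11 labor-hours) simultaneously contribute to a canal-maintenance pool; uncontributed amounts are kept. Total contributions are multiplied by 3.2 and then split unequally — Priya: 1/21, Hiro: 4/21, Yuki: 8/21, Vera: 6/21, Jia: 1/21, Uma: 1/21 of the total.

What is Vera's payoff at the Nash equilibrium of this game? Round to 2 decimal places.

21.06 labor-hours

A player with share s gets back 3.2·s per unit contributed, so full contribution is dominant for anyone with s > 1/3.2 = 0.3125 and zero contribution is dominant for anyone below.
The only share above 0.3125 is Yuki's 8/21, contributing 11; the remaining 5 contribute 0. Total contributed: 11.
Vera keeps 11 and receives 3.2 × 11 × 6/21 = 10.06 from the canal-maintenance pool, for a payoff of 21.06.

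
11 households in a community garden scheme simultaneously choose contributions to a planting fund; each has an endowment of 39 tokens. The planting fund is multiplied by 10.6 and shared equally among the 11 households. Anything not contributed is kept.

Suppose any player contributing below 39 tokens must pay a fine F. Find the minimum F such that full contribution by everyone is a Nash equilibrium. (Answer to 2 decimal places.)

Given the others contribute fully, the best deviation is to contribute 0 (any partial contribution still incurs the fine and gives up units whose private return 0.9636 is below 1).
Deviating from 39 to 0 saves 39 tokens but forfeits the deviator's share of the drop in the planting fund: 10.6/11 × 39 = 37.58.
So the deviation gain is 39 − 37.58 = 1.42, and the fine must be at least 1.42 tokens to wipe it out.

1.42 tokens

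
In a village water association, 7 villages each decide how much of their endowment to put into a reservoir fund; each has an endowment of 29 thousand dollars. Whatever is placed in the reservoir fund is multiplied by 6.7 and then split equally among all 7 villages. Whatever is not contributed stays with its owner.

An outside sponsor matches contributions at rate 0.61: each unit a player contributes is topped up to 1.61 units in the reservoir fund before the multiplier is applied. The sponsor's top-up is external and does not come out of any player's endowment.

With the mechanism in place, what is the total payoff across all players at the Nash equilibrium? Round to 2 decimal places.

The effective private return per unit is now 6.7 × 1.61 / 7 = 1.5410 > 1, so every player's dominant strategy flips to full contribution.
At the Nash equilibrium everyone contributes 29. Group total payoff = 6.7 × 1.61 × 203 = 2189.76.

2189.76 thousand dollars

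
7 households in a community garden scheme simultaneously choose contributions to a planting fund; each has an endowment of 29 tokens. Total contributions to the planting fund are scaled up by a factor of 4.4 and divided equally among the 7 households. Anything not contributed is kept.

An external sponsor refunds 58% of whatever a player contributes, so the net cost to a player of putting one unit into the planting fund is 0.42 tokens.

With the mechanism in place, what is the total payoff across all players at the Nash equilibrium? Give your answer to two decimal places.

Under the mechanism each unit contributed yields (4.4/7) / 0.42 = 1.4966 back to its contributor per unit of net cost, which exceeds 1, making full contribution the dominant choice for everyone.
So the Nash equilibrium is full contribution by all 7; the group earns 7 × (29 × 0.58 + 4.4 × 29) = 1010.94.

1010.94 tokens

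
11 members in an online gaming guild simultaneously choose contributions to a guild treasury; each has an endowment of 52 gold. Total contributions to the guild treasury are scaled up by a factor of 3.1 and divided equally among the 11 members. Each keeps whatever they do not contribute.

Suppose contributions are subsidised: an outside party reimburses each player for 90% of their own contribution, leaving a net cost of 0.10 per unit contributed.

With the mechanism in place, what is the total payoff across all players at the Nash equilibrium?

2288.00 gold

Under the mechanism each unit contributed yields (3.1/11) / 0.10 = 2.8182 back to its contributor per unit of net cost, which exceeds 1, making full contribution the dominant choice for everyone.
So the Nash equilibrium is full contribution by all 11; the group earns 11 × (52 × 0.90 + 3.1 × 52) = 2288.00.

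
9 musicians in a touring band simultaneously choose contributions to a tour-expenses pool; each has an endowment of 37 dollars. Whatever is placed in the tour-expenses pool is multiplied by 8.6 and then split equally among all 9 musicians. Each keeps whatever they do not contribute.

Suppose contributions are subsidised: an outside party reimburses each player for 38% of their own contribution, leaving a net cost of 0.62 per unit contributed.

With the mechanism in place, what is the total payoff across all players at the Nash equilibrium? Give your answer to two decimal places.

Under the mechanism each unit contributed yields (8.6/9) / 0.62 = 1.5412 back to its contributor per unit of net cost, which exceeds 1, making full contribution the dominant choice for everyone.
At the Nash equilibrium everyone contributes 37. Group total payoff = 9 × (37 × 0.38 + 8.6 × 37) = 2990.34.

2990.34 dollars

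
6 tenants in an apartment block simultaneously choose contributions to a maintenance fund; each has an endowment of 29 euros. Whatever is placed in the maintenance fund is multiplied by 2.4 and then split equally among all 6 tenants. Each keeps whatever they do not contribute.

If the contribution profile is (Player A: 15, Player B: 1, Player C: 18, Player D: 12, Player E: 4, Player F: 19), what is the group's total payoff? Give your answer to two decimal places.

Total contributed: 15 + 1 + 18 + 12 + 4 + 19 = 69; total kept: 6 × 29 − 69 = 105.
The maintenance fund pays out 2.4 × 69 = 165.60 in aggregate.
Group total = 105 + 165.60 = 270.60.

270.60 euros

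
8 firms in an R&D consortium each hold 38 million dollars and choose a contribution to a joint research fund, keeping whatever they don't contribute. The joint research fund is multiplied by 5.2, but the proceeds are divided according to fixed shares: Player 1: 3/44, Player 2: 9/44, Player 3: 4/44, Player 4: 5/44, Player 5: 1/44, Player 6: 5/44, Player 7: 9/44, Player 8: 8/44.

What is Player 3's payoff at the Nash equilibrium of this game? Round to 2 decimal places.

For player j, contributing a unit is worthwhile iff 5.2 × (j's share) ≥ 1, i.e. iff j's share is at least 0.1923.
Player 2 and Player 7 are above the threshold, contributing 38 each; the remaining 6 contribute 0. Total contributed: 76.
Player 3 keeps 38 and receives 5.2 × 76 × 4/44 = 35.93 from the joint research fund, for a payoff of 73.93.

73.93 million dollars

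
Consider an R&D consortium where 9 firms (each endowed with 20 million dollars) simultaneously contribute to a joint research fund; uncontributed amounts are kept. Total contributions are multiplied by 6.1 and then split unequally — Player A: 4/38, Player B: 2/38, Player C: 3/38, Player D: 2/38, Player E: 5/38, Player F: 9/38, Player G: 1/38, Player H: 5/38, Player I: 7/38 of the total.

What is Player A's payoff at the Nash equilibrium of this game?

45.68 million dollars

A player with share s gets back 6.1·s per unit contributed, so full contribution is dominant for anyone with s > 1/6.1 = 0.1639 and zero contribution is dominant for anyone below.
The shares above 0.1639 belong to Player F and Player I, contributing 20 each; the remaining 7 contribute 0. Total contributed: 40.
Player A keeps 20 and receives 6.1 × 40 × 4/38 = 25.68 from the joint research fund, for a payoff of 45.68.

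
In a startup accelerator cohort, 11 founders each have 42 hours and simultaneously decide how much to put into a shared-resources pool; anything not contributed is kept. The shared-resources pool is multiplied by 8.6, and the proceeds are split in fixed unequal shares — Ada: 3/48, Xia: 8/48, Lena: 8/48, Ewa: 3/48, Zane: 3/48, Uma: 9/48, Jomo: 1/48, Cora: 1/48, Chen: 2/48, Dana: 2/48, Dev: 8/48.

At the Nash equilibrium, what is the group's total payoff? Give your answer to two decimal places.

Player j's private return per contributed unit is 8.6 × (j's share). Contributing is weakly dominant for j when that share is at least 1/8.6 = 0.1163, and contributing 0 is dominant otherwise.
The shares above 0.1163 belong to Xia, Lena, Uma and Dev, contributing 42 each; the remaining 7 contribute 0. Total contributed: 168.
The shared-resources pool pays out 8.6 × 168 = 1444.80 in total (split across the unequal shares, but the aggregate is all that matters for the group sum).
The 7 free-riders keep 42 each, adding 294. Group total = 294 + 1444.80 = 1738.80.

1738.80 hours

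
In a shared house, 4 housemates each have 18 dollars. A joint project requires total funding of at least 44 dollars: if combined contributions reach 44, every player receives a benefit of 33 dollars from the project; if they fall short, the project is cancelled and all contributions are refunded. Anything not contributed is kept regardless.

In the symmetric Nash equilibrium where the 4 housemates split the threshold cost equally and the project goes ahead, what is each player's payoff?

Equal share of the threshold: 44/4 = 11.
At this profile no one gains by cutting their contribution: any cut drops the total below 44, the project is cancelled, contributions are refunded, and the deviator ends with 18, which is less than 18 − 11 + 33 = 40. Contributing more than 11 just wastes the excess. So contributing exactly 11 is a best response.
Each player's payoff: 18 − 11 + 33 = 40.

40 dollars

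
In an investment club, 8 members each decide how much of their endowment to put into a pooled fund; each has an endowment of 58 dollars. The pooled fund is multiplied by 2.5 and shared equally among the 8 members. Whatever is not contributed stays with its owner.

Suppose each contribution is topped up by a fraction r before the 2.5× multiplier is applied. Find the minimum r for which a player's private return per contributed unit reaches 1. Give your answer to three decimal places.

With matching at rate r, one contributed unit becomes (1 + r) in the pooled fund and returns 2.5 × (1 + r) / 8 to the contributor.
Setting this equal to 1: 1 + r = 8/2.5 = 3.2000.
So the minimum matching rate is r = 3.2000 − 1 = 2.200.

2.200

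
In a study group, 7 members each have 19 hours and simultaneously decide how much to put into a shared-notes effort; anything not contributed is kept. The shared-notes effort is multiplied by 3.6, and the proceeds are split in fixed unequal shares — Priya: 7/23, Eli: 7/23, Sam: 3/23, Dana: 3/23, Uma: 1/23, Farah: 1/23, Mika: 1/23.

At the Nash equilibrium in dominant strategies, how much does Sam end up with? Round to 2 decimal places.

Player j's private return per contributed unit is 3.6 × (j's share). Contributing is weakly dominant for j when that share is at least 1/3.6 = 0.2778, and contributing 0 is dominant otherwise.
Priya and Eli clear that bar, contributing 19 each; the remaining 5 contribute 0. Total contributed: 38.
Sam keeps 19 and receives 3.6 × 38 × 3/23 = 17.84 from the shared-notes effort, for a payoff of 36.84.

36.84 hours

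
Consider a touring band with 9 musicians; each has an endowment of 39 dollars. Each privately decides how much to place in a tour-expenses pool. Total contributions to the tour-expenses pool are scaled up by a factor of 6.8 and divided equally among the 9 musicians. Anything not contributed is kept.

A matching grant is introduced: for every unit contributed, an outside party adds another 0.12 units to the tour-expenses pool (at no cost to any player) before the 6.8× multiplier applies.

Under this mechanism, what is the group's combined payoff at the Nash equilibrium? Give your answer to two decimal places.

351.00 dollars

The effective private return is 6.8 × 1.12 / 9 = 0.8462, which is still under 1, so the mechanism doesn't change anyone's dominant strategy: zero contribution.
Everyone keeps their endowment and the group total is 9 × 39 = 351.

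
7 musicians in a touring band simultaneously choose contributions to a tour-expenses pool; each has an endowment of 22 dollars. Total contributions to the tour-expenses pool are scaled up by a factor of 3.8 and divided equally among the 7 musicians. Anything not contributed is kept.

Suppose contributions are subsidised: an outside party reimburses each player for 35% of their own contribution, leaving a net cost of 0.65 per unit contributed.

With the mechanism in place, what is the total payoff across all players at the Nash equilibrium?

154.00 dollars

Even with the mechanism, each unit contributed returns only (3.8/7) / 0.65 = 0.8352 per unit of net cost, so contributing nothing is still dominant.
Everyone keeps their endowment and the group total is 7 × 22 = 154.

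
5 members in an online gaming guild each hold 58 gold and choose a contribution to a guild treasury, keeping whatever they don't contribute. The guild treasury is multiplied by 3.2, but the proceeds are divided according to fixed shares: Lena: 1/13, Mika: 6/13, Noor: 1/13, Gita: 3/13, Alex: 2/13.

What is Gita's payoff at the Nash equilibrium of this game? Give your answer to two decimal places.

A player with share s gets back 3.2·s per unit contributed, so full contribution is dominant for anyone with s > 1/3.2 = 0.3125 and zero contribution is dominant for anyone below.
The only share above 0.3125 is Mika's 6/13, contributing 58; the remaining 4 contribute 0. Total contributed: 58.
Gita keeps 58 and receives 3.2 × 58 × 3/13 = 42.83 from the guild treasury, for a payoff of 100.83.

100.83 gold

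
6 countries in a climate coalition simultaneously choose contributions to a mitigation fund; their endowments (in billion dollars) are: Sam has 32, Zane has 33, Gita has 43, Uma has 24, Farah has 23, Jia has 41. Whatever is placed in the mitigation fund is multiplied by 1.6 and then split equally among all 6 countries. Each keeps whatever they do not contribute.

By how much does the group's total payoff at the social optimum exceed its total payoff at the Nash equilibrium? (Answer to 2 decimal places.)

117.60 billion dollars

The private return per contributed unit is 1.6/6 = 0.2667 < 1 for every player regardless of endowment, so the Nash equilibrium is zero contribution and the group total is Σ E_j = 32 + 33 + 43 + 24 + 23 + 41 = 196.
Each contributed unit returns 1.600 to the group, so the social optimum is full contribution by everyone: group total = 1.600 × 196 = 313.60.
Efficiency loss = (1.600 − 1) × 196 = 117.60.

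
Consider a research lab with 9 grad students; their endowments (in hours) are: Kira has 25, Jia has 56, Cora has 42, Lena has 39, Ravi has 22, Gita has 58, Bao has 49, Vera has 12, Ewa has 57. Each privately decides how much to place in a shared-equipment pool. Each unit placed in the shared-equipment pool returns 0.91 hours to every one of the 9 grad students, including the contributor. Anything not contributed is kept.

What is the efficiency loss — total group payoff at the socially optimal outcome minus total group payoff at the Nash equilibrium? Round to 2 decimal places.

The private return per contributed unit is 0.91 < 1 for everyone, so the Nash equilibrium is zero contribution and the group total is Σ E_j = 25 + 56 + 42 + 39 + 22 + 58 + 49 + 12 + 57 = 360.
Each contributed unit returns 8.190 to the group, so the social optimum is full contribution by everyone: group total = 8.190 × 360 = 2948.40.
Efficiency loss = (8.190 − 1) × 360 = 2588.40.

2588.40 hours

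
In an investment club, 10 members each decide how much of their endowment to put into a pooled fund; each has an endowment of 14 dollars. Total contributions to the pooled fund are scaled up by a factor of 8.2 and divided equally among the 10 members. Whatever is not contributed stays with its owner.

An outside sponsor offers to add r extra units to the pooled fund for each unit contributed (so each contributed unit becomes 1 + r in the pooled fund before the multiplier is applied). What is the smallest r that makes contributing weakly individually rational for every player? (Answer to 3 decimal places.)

With matching at rate r, one contributed unit becomes (1 + r) in the pooled fund and returns 8.2 × (1 + r) / 10 to the contributor.
Setting this equal to 1: 1 + r = 10/8.2 = 1.2195.
So the minimum matching rate is r = 1.2195 − 1 = 0.220.

0.220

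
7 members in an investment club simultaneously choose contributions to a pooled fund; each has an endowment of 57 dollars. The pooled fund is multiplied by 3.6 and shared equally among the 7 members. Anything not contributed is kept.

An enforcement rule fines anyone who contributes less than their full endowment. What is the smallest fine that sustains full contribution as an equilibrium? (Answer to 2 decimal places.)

27.69 dollars

Given the others contribute fully, the best deviation is to contribute 0 (any partial contribution still incurs the fine and gives up units whose private return 0.5143 is below 1).
Deviating from 57 to 0 saves 57 dollars but forfeits the deviator's share of the drop in the pooled fund: 3.6/7 × 57 = 29.31.
So the deviation gain is 57 − 29.31 = 27.69, and the fine must be at least 27.69 dollars to wipe it out.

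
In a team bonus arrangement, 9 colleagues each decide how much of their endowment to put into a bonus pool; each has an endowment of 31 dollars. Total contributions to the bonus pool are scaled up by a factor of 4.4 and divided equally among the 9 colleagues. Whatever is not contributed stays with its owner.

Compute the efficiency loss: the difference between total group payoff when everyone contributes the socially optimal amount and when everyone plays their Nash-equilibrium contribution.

Each contributed unit returns 4.4/9 = 0.4889 to its contributor — below 1 — so contributing 0 is dominant for every player. At the Nash equilibrium everyone keeps their 31, and the group total is 9 × 31 = 279.
Each contributed unit returns 4.400 to the group as a whole (0.4889 to each of 9 players), which exceeds 1, so the social optimum is full contribution: group total = 4.400 × 279 = 1227.60.
Efficiency loss = 1227.60 − 279 = 948.60.

948.60 dollars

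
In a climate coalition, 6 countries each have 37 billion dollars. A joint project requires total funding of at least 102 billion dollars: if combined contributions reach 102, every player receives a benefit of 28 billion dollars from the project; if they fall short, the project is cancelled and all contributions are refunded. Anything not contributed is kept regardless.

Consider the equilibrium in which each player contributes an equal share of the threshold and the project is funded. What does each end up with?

Equal share of the threshold: 102/6 = 17.
At this profile no one gains by cutting their contribution: any cut drops the total below 102, the project is cancelled, contributions are refunded, and the deviator ends with 37, which is less than 37 − 17 + 28 = 48. Contributing more than 17 just wastes the excess. So contributing exactly 17 is a best response.
Each player's payoff: 37 − 17 + 28 = 48.

48 billion dollars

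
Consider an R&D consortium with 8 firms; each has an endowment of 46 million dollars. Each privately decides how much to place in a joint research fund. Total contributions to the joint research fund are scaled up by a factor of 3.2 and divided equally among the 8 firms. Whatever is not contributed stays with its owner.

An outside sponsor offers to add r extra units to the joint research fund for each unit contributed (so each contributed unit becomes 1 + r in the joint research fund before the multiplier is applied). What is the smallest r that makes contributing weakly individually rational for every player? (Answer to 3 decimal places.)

1.500

With matching at rate r, one contributed unit becomes (1 + r) in the joint research fund and returns 3.2 × (1 + r) / 8 to the contributor.
Setting this equal to 1: 1 + r = 8/3.2 = 2.5000.
So the minimum matching rate is r = 2.5000 − 1 = 1.500.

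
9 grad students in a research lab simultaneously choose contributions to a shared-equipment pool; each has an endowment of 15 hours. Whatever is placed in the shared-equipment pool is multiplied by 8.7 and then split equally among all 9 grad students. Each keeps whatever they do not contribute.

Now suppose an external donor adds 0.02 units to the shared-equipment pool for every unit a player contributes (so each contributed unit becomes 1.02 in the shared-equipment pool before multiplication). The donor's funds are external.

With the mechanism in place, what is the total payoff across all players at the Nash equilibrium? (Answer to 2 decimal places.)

With the mechanism, a contributed unit returns 8.7 × 1.02 / 9 = 0.9860 per unit of net cost — still below 1 — so contributing 0 remains dominant for every player.
Everyone keeps their endowment and the group total is 9 × 15 = 135.

135.00 hours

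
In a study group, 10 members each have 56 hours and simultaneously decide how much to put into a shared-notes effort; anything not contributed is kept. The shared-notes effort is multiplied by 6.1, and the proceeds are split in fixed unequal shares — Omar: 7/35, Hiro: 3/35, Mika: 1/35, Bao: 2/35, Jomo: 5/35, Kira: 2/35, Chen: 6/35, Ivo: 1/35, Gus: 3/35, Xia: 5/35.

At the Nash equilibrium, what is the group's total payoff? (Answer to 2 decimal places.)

1131.20 hours

A player with share s gets back 6.1·s per unit contributed, so full contribution is dominant for anyone with s > 1/6.1 = 0.1639 and zero contribution is dominant for anyone below.
Omar and Chen clear that bar, contributing 56 each; the remaining 8 contribute 0. Total contributed: 112.
The shared-notes effort pays out 6.1 × 112 = 683.20 in total (split across the unequal shares, but the aggregate is all that matters for the group sum).
The 8 free-riders keep 56 each, adding 448. Group total = 448 + 683.20 = 1131.20.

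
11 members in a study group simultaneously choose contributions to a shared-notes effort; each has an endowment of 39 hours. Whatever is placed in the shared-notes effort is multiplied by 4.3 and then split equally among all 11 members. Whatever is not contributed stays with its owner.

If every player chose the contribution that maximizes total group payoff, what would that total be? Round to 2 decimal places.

Each contributed unit returns 4.300 to the group as a whole (0.3909 to each of 11 players), which exceeds 1, so the social optimum is full contribution: group total = 4.300 × 429 = 1844.70.

1844.70 hours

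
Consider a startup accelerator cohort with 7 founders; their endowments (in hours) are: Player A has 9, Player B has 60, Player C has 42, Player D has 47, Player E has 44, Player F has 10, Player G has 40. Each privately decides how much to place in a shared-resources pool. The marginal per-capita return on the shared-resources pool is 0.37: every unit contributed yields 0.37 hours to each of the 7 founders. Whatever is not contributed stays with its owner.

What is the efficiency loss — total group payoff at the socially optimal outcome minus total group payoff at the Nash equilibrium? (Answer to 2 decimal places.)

The private return per contributed unit is 0.37 < 1 for everyone, so the Nash equilibrium is zero contribution and the group total is Σ E_j = 9 + 60 + 42 + 47 + 44 + 10 + 40 = 252.
Each contributed unit returns 2.590 to the group, so the social optimum is full contribution by everyone: group total = 2.590 × 252 = 652.68.
Efficiency loss = (2.590 − 1) × 252 = 400.68.

400.68 hours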